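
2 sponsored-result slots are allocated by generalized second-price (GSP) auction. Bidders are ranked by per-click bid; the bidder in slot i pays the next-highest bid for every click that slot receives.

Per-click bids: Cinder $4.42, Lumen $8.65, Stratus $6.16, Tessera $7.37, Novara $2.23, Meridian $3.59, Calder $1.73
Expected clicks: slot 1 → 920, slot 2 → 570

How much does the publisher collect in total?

Total revenue: $10291.60

Ranked by bid: $8.65 (Lumen) > $7.37 (Tessera) > $6.16 (Stratus) > …
Slot 1: Lumen pays $7.37 × 920 = $6780.40
Slot 2: Tessera pays $6.16 × 570 = $3511.20
Total = $10291.60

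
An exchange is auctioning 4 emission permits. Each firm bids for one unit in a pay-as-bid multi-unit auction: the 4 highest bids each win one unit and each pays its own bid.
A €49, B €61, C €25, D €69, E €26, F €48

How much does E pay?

E pays €0

Ordering the bids: 69 (D), 61 (B), 49 (A), 48 (F), 26 (E), 25 (C)
The 4 highest are D, B, A, F.
E does not win → €0.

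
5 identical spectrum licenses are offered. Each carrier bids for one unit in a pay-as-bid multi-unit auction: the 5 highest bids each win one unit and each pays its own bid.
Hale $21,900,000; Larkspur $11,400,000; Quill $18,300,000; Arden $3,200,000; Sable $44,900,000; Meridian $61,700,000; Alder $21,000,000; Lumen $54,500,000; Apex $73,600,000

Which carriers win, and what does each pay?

Apex $73,600,000, Meridian $61,700,000, Lumen $54,500,000, Sable $44,900,000, Hale $21,900,000

Sorting: 73,600,000 (Apex), 61,700,000 (Meridian), 54,500,000 (Lumen), 44,900,000 (Sable), 21,900,000 (Hale), 21,000,000 (Alder), 18,300,000 (Quill), …
The 5 highest are Apex, Meridian, Lumen, Sable, Hale.
Each winner pays its own bid: Apex $73,600,000, Meridian $61,700,000, Lumen $54,500,000, Sable $44,900,000, Hale $21,900,000.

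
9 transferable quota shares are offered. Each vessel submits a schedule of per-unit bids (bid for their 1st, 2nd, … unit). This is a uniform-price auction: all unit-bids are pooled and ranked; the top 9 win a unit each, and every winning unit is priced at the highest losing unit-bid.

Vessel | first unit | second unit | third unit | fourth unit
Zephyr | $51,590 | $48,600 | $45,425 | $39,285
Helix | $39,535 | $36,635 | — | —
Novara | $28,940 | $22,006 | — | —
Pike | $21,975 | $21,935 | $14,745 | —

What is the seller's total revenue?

Total revenue: $197,415

Merging the schedules and taking the best 9: 51,590 (Zephyr-1), 48,600 (Zephyr-2), 45,425 (Zephyr-3), 39,535 (Helix-1), 39,285 (Zephyr-4), 36,635 (Helix-2), 28,940 (Novara-1), 22,006 (Novara-2), 21,975 (Pike-1)
First bid not allocated: $21,935.
Allocation: Helix 2, Novara 2, Pike 1, Zephyr 4. Every unit priced at $21,935.
Revenue = 9 × 21,935 = $197,415.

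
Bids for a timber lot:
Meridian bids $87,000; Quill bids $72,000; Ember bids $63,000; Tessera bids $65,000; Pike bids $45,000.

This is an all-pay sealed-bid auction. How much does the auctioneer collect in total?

Total revenue: $332,000

Bids ranked: 87,000 (Meridian) > 72,000 (Quill) > 65,000 (Tessera) > 63,000 (Ember) > 45,000 (Pike)
Meridian wins with the top bid; all bids are sunk regardless.
Every bidder forfeits their bid regardless of winning.
Revenue = 87,000 + 72,000 + 63,000 + 65,000 + 45,000 = $332,000.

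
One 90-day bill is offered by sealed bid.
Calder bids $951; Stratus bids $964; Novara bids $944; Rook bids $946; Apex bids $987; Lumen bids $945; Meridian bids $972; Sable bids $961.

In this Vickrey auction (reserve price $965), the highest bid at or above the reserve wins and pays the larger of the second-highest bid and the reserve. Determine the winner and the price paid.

Bids in order: 987 (Apex) > 972 (Meridian) > 964 (Stratus) > 961 (Sable) > 951 (Calder) > 946 (Rook) > …
Apex has the top bid at or above the reserve ($987).
Second-highest bid $972 exceeds the reserve $965 → payment $972.

Apex pays $972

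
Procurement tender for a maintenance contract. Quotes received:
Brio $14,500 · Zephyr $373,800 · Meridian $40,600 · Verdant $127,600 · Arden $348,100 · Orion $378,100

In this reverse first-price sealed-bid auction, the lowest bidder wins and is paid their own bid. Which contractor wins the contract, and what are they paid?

Sorting bids: 14,500 (Brio) < 40,600 (Meridian) < 127,600 (Verdant) < 348,100 (Arden) < 373,800 (Zephyr) < 378,100 (Orion)
First-price: Brio is paid what they bid, $14,500.

Brio is paid $14,500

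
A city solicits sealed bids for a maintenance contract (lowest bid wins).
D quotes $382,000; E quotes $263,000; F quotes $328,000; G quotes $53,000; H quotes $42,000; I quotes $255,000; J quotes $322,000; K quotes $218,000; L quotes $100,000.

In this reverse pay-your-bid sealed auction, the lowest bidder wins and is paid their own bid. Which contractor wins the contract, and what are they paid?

H is paid $42,000

Reverse pay-your-bid sealed auction: the lowest bidder wins and is paid their own bid.
Bids ranked: 42,000 (H) < 53,000 (G) < 100,000 (L) < 218,000 (K) < 255,000 (I) < 263,000 (E) < …
H has the lowest bid and is paid exactly that: $42,000.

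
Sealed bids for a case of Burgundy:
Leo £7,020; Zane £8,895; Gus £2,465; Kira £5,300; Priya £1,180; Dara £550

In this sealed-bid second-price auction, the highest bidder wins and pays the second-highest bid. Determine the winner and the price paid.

Sealed-bid second-price auction: the highest bidder wins and pays the second-highest bid.
Bids in order: 8,895 (Zane) > 7,020 (Leo) > 5,300 (Kira) > 2,465 (Gus) > 1,180 (Priya) > 550 (Dara)
Zane wins with the highest bid; price is set by the runner-up at £7,020.

Zane pays £7,020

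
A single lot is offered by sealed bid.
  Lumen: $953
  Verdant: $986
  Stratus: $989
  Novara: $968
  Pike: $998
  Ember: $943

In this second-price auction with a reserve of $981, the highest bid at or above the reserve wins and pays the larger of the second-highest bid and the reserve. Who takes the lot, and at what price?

Pike pays $989

Bids ranked: 998 (Pike) > 989 (Stratus) > 986 (Verdant) > 968 (Novara) > 953 (Lumen) > 943 (Ember)
Highest eligible bid: Pike at $998.
max(second-highest $989, reserve $981) = $989; the reserve does not bind.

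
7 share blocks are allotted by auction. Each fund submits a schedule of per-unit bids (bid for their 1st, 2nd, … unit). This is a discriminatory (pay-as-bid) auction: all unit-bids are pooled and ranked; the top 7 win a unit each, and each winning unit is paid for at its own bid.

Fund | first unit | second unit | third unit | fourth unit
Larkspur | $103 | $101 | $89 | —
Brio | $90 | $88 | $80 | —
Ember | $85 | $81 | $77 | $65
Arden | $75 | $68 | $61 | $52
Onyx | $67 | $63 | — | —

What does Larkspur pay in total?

Larkspur pays $293

All unit-bids, highest first — top 7: 103 (Larkspur-1), 101 (Larkspur-2), 90 (Brio-1), 89 (Larkspur-3), 88 (Brio-2), 85 (Ember-1), 81 (Ember-2)
Next rejected bid: $80 (not a price — pay-as-bid).
Larkspur's winning unit-bids: 103 + 101 + 89 = $293.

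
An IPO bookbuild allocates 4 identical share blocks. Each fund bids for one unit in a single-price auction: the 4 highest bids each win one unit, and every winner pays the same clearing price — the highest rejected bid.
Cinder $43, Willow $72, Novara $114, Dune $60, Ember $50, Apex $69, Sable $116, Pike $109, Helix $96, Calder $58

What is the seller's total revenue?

Total revenue: $288

Sorting: 116 (Sable), 114 (Novara), 109 (Pike), 96 (Helix), 72 (Willow), 69 (Apex), …
Winners (4 units): Sable, Novara, Pike, Helix.
Clearing price = highest rejected bid = $72.
Total revenue = 4 × $72 = $288.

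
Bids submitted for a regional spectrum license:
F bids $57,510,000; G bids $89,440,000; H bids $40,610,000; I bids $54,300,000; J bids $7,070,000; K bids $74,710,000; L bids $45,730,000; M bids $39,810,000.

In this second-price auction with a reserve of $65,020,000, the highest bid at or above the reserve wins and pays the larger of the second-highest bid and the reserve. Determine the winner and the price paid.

Bids ranked: 89,440,000 (G) > 74,710,000 (K) > 57,510,000 (F) > 54,300,000 (I) > 45,730,000 (L) > 40,610,000 (H) > …
G has the top bid at or above the reserve ($89,440,000).
Second-highest bid $74,710,000 exceeds the reserve $65,020,000 → payment $74,710,000.

G pays $74,710,000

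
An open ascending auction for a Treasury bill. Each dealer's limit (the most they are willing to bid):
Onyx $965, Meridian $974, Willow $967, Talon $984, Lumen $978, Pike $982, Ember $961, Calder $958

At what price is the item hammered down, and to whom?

Talon wins at $982

Rule: the price rises until one bidder remains; the winner pays the price at which the last rival dropped out.
Limits ranked: 984 (Talon) > 982 (Pike) > 978 (Lumen) > 974 (Meridian) > 967 (Willow) > 965 (Onyx) > …
Bidding ends when Pike exits at $982; Talon takes it.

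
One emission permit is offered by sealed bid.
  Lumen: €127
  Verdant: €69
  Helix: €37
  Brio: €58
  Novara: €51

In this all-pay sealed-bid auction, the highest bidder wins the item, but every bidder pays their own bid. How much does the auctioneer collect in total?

Total revenue: €342

Bids ranked: 127 (Lumen) > 69 (Verdant) > 58 (Brio) > 51 (Novara) > 37 (Helix)
Every bidder forfeits their bid regardless of winning.
Revenue = 127 + 69 + 37 + 58 + 51 = €342.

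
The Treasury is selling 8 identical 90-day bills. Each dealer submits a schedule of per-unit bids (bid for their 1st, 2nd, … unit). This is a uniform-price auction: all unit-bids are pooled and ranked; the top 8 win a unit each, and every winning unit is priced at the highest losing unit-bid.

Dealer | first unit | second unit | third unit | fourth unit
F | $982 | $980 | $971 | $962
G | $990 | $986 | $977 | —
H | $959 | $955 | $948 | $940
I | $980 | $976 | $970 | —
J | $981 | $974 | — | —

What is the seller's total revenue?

Pooled unit-bids ranked (top 8): 990 (G-1), 986 (G-2), 982 (F-1), 981 (J-1), 980 (F-2), 980 (I-1), 977 (G-3), 976 (I-2)
First bid not allocated: $974.
Allocation: F 2, G 3, I 2, J 1. Every unit priced at $974.
Revenue = 8 × 974 = $7,792.

Total revenue: $7,792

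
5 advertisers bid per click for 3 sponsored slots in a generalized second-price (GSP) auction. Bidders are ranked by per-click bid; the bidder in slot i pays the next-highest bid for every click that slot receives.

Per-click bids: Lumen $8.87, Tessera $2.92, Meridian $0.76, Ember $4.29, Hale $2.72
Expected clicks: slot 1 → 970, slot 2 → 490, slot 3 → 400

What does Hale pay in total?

Hale pays $0.00

Ranked by bid: $8.87 (Lumen) > $4.29 (Ember) > $2.92 (Tessera) > $2.72 (Hale) > …
Hale ranks below slot 3 → no slot, pays nothing.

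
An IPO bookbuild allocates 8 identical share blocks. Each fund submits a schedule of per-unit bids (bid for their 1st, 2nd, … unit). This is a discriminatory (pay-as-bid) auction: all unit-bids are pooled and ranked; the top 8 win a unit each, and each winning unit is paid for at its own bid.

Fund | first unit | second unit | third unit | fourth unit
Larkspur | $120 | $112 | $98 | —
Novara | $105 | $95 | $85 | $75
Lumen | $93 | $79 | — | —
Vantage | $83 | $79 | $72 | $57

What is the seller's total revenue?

Total revenue: $791

Merging the schedules and taking the best 8: 120 (Larkspur-1), 112 (Larkspur-2), 105 (Novara-1), 98 (Larkspur-3), 95 (Novara-2), 93 (Lumen-1), 85 (Novara-3), 83 (Vantage-1)
Next rejected bid: $79 (not a price — pay-as-bid).
Each winning unit pays its own bid.
Revenue = 120 + 112 + 105 + 98 + 95 + 93 + 85 + 83 = $791.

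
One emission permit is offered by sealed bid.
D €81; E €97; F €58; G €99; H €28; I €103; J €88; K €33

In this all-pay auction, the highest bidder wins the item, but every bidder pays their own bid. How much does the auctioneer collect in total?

Total revenue: €587

Bids ranked: 103 (I) > 99 (G) > 97 (E) > 88 (J) > 81 (D) > 58 (F) > …
Every bidder forfeits their bid regardless of winning.
Revenue = 81 + 97 + 58 + 99 + 28 + 103 + 88 + 33 = €587.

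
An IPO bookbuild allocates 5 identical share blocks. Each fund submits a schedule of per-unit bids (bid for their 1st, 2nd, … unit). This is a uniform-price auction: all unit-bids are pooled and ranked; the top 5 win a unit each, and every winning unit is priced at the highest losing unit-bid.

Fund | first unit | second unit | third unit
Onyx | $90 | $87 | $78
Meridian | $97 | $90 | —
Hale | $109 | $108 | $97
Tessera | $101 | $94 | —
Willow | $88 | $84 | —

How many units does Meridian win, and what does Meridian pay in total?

Meridian: 1 unit, pays $94

Merging the schedules and taking the best 5: 109 (Hale-1), 108 (Hale-2), 101 (Tessera-1), 97 (Meridian-1), 97 (Hale-3)
First bid not allocated: $94.
Meridian wins 1 unit(s) at $94 each.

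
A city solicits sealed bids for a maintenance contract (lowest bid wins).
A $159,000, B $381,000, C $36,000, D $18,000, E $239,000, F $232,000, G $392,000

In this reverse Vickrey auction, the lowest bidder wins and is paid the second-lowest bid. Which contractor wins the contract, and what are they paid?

D is paid $36,000

Bids in order: 18,000 (D) < 36,000 (C) < 159,000 (A) < 232,000 (F) < 239,000 (E) < 381,000 (B) < …
D wins with the lowest bid; price is set by the runner-up at $36,000.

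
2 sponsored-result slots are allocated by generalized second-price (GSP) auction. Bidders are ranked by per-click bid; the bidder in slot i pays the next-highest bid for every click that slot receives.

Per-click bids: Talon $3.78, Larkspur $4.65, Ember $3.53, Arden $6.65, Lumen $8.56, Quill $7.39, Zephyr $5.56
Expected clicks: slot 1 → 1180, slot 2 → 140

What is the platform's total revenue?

Total revenue: $9651.20

Ranked by bid: $8.56 (Lumen) > $7.39 (Quill) > $6.65 (Arden) > …
Slot 1: Lumen pays $7.39 × 1180 = $8720.20
Slot 2: Quill pays $6.65 × 140 = $931.00
Total = $9651.20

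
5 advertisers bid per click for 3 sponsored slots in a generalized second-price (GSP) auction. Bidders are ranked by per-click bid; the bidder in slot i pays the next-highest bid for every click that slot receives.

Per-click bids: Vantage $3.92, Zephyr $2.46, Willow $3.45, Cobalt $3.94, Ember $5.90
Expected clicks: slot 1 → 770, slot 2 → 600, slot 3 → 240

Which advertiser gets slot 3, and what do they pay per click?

Vantage; $3.45 per click

Ranked by bid: $5.90 (Ember) > $3.94 (Cobalt) > $3.92 (Vantage) > $3.45 (Willow) > …
Slot 3 goes to the third-ranked bidder, Vantage, who pays the next bid down: $3.45/click.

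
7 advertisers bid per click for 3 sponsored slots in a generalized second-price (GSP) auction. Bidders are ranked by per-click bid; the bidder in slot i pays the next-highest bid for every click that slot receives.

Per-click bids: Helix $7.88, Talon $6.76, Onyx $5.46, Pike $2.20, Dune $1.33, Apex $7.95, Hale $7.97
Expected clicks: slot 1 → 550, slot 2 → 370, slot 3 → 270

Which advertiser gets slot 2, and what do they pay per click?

Per-click bids in order: $7.97 (Hale) > $7.95 (Apex) > $7.88 (Helix) > $6.76 (Talon) > …
Slot 2 goes to the second-ranked bidder, Apex, who pays the next bid down: $7.88/click.

Apex; $7.88 per click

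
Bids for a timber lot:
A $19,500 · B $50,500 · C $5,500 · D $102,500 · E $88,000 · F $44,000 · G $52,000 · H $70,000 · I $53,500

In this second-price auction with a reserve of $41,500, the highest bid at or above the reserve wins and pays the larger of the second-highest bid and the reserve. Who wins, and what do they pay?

D pays $88,000

Bids in order: 102,500 (D) > 88,000 (E) > 70,000 (H) > 53,500 (I) > 52,000 (G) > 50,500 (B) > …
Highest eligible bid: D at $102,500.
Second-highest bid $88,000 exceeds the reserve $41,500 → payment $88,000.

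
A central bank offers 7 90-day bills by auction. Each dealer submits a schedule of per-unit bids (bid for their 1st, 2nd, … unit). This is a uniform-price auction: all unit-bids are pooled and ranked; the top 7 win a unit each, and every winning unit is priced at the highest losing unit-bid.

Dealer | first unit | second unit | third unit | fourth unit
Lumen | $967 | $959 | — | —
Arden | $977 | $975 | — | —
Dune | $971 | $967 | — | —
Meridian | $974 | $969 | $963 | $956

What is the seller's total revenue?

Total revenue: $6,741

Pooled unit-bids ranked (top 7): 977 (Arden-1), 975 (Arden-2), 974 (Meridian-1), 971 (Dune-1), 969 (Meridian-2), 967 (Lumen-1), 967 (Dune-2)
Highest rejected unit-bid = $963.
Allocation: Arden 2, Dune 2, Lumen 1, Meridian 2. Every unit priced at $963.
Revenue = 7 × 963 = $6,741.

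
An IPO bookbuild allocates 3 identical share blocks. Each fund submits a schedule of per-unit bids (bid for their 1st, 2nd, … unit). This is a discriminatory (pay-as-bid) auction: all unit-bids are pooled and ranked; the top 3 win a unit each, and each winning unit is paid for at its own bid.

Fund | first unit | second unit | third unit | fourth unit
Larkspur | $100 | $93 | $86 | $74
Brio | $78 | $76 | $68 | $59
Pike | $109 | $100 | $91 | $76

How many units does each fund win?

Larkspur 1, Pike 2

Merging the schedules and taking the best 3: 109 (Pike-1), 100 (Larkspur-1), 100 (Pike-2)
Next rejected bid: $93 (not a price — pay-as-bid).
Allocation: Larkspur 1, Pike 2.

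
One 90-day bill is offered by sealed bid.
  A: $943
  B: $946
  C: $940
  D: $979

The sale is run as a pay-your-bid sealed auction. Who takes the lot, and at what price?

D pays $979

Rule: the highest bidder wins and pays their own bid.
Bids in order: 979 (D) > 946 (B) > 943 (A) > 940 (C)
D has the highest bid and pays exactly that: $979.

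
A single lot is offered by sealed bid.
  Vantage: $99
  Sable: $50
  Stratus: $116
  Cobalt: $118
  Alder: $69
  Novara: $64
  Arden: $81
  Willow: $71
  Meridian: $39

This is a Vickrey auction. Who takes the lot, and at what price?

Sorting bids: 118 (Cobalt) > 116 (Stratus) > 99 (Vantage) > 81 (Arden) > 71 (Willow) > 69 (Alder) > …
Cobalt is highest; pays the second-highest bid, $116.

Cobalt pays $116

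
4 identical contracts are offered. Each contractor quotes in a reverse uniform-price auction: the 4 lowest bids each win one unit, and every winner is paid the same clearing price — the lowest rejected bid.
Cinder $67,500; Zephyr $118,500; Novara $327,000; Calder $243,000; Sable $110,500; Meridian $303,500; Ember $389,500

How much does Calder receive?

Calder is paid $303,500

Bids ranked low→high: 67,500 (Cinder), 110,500 (Sable), 118,500 (Zephyr), 243,000 (Calder), 303,500 (Meridian), 327,000 (Novara), …
The 4 lowest are Cinder, Sable, Zephyr, Calder.
Lowest unsuccessful bid: $303,500 → clearing price.
Calder wins → is paid $303,500.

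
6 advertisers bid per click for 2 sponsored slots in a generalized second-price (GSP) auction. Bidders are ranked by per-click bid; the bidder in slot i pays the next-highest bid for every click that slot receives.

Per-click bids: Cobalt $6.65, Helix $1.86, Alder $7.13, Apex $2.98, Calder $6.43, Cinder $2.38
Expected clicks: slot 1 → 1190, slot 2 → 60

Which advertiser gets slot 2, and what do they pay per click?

Per-click bids in order: $7.13 (Alder) > $6.65 (Cobalt) > $6.43 (Calder) > …
Slot 2 goes to the second-ranked bidder, Cobalt, who pays the next bid down: $6.43/click.

Cobalt; $6.43 per click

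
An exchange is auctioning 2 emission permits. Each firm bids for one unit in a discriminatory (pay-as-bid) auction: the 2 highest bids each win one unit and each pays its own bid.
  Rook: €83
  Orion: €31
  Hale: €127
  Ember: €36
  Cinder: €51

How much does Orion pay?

Orion pays €0

Bids ranked high→low: 127 (Hale), 83 (Rook), 51 (Cinder), 36 (Ember), …
The 2 highest are Hale, Rook.
Orion does not win → €0.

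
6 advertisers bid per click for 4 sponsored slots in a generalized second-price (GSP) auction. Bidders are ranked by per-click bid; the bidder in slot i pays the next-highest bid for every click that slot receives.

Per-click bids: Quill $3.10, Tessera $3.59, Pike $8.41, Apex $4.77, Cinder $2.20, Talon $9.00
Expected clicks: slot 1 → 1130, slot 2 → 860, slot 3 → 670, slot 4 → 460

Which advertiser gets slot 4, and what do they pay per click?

Tessera; $3.10 per click

Per-click bids in order: $9.00 (Talon) > $8.41 (Pike) > $4.77 (Apex) > $3.59 (Tessera) > $3.10 (Quill) > …
Slot 4 goes to the fourth-ranked bidder, Tessera, who pays the next bid down: $3.10/click.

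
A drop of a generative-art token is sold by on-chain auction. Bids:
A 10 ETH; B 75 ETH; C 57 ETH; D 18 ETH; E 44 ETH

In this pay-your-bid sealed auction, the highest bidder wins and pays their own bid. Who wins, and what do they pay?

B pays 75 ETH

Pay-your-bid sealed auction: the highest bidder wins and pays their own bid.
Bids ranked: 75 (B) > 57 (C) > 44 (E) > 18 (D) > 10 (A)
B has the highest bid and pays exactly that: 75 ETH.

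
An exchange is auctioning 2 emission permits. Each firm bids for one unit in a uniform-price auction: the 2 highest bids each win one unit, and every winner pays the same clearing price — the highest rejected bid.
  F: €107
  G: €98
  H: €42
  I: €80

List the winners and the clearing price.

F, G; each pays €80

Ordering the bids: 107 (F), 98 (G), 80 (I), 42 (H)
The 2 highest are F, G.
Clearing price = highest rejected bid = €80.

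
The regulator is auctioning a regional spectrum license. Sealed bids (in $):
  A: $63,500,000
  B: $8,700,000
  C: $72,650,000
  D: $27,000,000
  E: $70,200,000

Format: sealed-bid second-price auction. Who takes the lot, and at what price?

C pays $70,200,000

Sorting bids: 72,650,000 (C) > 70,200,000 (E) > 63,500,000 (A) > 27,000,000 (D) > 8,700,000 (B)
C wins with the highest bid; price is set by the runner-up at $70,200,000.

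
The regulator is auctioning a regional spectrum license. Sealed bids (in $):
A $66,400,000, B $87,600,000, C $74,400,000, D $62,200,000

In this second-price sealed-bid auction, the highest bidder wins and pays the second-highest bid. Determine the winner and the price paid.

B pays $74,400,000

Rule: the highest bidder wins and pays the second-highest bid.
Bids in order: 87,600,000 (B) > 74,400,000 (C) > 66,400,000 (A) > 62,200,000 (D)
B is highest; pays the second-highest bid, $74,400,000.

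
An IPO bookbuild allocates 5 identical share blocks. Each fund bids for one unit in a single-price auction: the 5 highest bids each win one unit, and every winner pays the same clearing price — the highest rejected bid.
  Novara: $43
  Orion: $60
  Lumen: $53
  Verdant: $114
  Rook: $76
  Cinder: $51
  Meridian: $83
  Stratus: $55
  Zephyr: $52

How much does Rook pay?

Sorting: 114 (Verdant), 83 (Meridian), 76 (Rook), 60 (Orion), 55 (Stratus), 53 (Lumen), 52 (Zephyr), …
Winners (5 units): Verdant, Meridian, Rook, Orion, Stratus.
First losing bid is Lumen's $53, which sets the uniform price.
Rook wins → pays $53.

Rook pays $53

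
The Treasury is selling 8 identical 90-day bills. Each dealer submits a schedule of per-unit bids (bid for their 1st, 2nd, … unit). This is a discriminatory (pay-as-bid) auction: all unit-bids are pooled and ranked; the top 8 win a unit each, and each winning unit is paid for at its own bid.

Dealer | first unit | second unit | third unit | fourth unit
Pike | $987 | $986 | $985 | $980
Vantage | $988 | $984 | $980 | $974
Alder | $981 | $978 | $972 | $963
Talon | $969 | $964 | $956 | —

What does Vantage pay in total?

Pooled unit-bids ranked (top 8): 988 (Vantage-1), 987 (Pike-1), 986 (Pike-2), 985 (Pike-3), 984 (Vantage-2), 981 (Alder-1), 980 (Pike-4), 980 (Vantage-3)
Next rejected bid: $978 (not a price — pay-as-bid).
Vantage's winning unit-bids: 988 + 984 + 980 = $2,952.

Vantage pays $2,952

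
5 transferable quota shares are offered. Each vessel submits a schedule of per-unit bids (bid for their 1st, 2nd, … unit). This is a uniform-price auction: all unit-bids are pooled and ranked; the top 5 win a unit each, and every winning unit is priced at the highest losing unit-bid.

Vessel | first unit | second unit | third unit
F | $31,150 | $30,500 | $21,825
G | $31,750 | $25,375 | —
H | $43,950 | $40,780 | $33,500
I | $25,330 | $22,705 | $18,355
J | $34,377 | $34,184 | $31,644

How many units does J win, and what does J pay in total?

Merging the schedules and taking the best 5: 43,950 (H-1), 40,780 (H-2), 34,377 (J-1), 34,184 (J-2), 33,500 (H-3)
First bid not allocated: $31,750.
J wins 2 unit(s) at $31,750 each.

J: 2 units, pays $63,500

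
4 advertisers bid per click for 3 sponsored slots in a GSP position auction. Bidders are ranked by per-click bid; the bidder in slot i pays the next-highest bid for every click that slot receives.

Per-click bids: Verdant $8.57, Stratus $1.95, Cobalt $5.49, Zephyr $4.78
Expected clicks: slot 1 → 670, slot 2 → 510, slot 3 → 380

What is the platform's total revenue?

Total revenue: $6857.10

Sorting advertisers: $8.57 (Verdant) > $5.49 (Cobalt) > $4.78 (Zephyr) > $1.95 (Stratus)
Slot 1: Verdant pays $5.49 × 670 = $3678.30
Slot 2: Cobalt pays $4.78 × 510 = $2437.80
Slot 3: Zephyr pays $1.95 × 380 = $741.00
Total = $6857.10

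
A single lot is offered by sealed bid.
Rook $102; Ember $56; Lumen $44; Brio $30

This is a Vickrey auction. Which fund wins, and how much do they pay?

Rook pays $56

Bids in order: 102 (Rook) > 56 (Ember) > 44 (Lumen) > 30 (Brio)
Second-price: Rook pays Ember's bid of $56.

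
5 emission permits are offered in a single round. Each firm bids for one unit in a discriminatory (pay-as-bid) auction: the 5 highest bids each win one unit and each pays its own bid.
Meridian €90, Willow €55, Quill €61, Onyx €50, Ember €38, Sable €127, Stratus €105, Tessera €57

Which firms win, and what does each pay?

Bids ranked high→low: 127 (Sable), 105 (Stratus), 90 (Meridian), 61 (Quill), 57 (Tessera), 55 (Willow), 50 (Onyx), …
Winners (5 units): Sable, Stratus, Meridian, Quill, Tessera.
Each winner pays its own bid: Sable €127, Stratus €105, Meridian €90, Quill €61, Tessera €57.

Sable €127, Stratus €105, Meridian €90, Quill €61, Tessera €57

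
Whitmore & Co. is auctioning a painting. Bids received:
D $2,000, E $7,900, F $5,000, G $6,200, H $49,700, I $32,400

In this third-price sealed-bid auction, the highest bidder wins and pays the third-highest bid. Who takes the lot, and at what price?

Bids ranked: 49,700 (H) > 32,400 (I) > 7,900 (E) > 6,200 (G) > 5,000 (F) > 2,000 (D)
H is highest; pays the third-highest bid, $7,900.

H pays $7,900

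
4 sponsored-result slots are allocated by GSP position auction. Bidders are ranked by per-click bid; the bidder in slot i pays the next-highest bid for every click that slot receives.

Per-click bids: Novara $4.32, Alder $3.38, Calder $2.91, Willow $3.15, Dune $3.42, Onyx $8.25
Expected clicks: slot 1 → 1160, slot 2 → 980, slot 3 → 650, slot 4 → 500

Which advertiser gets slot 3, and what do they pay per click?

Sorting advertisers: $8.25 (Onyx) > $4.32 (Novara) > $3.42 (Dune) > $3.38 (Alder) > $3.15 (Willow) > …
Slot 3 goes to the third-ranked bidder, Dune, who pays the next bid down: $3.38/click.

Dune; $3.38 per click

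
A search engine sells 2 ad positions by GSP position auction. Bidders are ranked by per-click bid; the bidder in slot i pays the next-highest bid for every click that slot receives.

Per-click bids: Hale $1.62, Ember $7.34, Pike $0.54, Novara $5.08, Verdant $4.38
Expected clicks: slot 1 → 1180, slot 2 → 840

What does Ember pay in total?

Sorting advertisers: $7.34 (Ember) > $5.08 (Novara) > $4.38 (Verdant) > …
Ember holds slot 1 → pays next bid $5.08 × 1180 clicks = $5994.40.

Ember pays $5994.40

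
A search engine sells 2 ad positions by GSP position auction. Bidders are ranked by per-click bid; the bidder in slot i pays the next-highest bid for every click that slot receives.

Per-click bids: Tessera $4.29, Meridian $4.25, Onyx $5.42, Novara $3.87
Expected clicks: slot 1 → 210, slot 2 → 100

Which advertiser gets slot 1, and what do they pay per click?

Onyx; $4.29 per click

Sorting advertisers: $5.42 (Onyx) > $4.29 (Tessera) > $4.25 (Meridian) > …
Slot 1 goes to the first-ranked bidder, Onyx, who pays the next bid down: $4.29/click.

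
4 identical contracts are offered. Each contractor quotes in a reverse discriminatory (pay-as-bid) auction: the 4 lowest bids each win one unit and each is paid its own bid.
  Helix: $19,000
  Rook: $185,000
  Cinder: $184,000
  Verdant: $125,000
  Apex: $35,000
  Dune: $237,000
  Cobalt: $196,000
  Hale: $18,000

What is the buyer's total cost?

Total cost: $197,000

Ordering the bids: 18,000 (Hale), 19,000 (Helix), 35,000 (Apex), 125,000 (Verdant), 184,000 (Cinder), 185,000 (Rook), …
Winners (4 units): Hale, Helix, Apex, Verdant.
Total cost = 18,000 + 19,000 + 35,000 + 125,000 = $197,000.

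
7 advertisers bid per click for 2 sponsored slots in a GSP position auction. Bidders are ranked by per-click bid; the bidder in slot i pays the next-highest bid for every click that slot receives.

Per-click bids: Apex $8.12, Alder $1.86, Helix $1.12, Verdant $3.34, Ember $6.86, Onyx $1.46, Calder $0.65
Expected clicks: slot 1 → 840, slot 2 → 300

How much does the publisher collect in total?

Sorting advertisers: $8.12 (Apex) > $6.86 (Ember) > $3.34 (Verdant) > …
Slot 1: Apex pays $6.86 × 840 = $5762.40
Slot 2: Ember pays $3.34 × 300 = $1002.00
Total = $6764.40

Total revenue: $6764.40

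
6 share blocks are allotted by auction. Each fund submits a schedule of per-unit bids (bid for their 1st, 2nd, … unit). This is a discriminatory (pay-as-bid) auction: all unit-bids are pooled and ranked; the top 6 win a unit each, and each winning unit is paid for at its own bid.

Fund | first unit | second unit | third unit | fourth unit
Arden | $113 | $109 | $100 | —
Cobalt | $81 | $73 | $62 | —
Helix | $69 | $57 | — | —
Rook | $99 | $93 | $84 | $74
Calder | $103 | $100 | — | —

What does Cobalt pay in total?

Cobalt pays $0

Pooled unit-bids ranked (top 6): 113 (Arden-1), 109 (Arden-2), 103 (Calder-1), 100 (Arden-3), 100 (Calder-2), 99 (Rook-1)
Next rejected bid: $93 (not a price — pay-as-bid).
Cobalt wins no units.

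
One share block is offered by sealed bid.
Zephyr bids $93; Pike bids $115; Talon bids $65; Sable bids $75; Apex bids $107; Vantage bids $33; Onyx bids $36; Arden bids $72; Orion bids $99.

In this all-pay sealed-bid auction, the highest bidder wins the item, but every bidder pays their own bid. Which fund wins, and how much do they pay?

Pike pays $115

Bids in order: 115 (Pike) > 107 (Apex) > 99 (Orion) > 93 (Zephyr) > 75 (Sable) > 72 (Arden) > …
Pike is highest and takes the item; every bidder forfeits their bid.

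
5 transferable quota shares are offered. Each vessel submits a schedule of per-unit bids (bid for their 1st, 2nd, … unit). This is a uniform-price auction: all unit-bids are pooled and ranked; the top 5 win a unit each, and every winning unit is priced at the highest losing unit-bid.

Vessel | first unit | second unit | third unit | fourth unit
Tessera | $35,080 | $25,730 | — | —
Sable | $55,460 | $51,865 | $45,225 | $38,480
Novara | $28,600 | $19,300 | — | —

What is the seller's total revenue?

Total revenue: $143,000

Pooled unit-bids ranked (top 5): 55,460 (Sable-1), 51,865 (Sable-2), 45,225 (Sable-3), 38,480 (Sable-4), 35,080 (Tessera-1)
The (k+1)-th unit-bid is $28,600.
Allocation: Sable 4, Tessera 1. Every unit priced at $28,600.
Revenue = 5 × 28,600 = $143,000.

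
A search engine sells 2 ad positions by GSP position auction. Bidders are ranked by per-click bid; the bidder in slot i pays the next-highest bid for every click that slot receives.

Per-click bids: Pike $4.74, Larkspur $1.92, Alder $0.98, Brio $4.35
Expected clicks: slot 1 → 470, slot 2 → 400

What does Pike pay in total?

Sorting advertisers: $4.74 (Pike) > $4.35 (Brio) > $1.92 (Larkspur) > …
Pike holds slot 1 → pays next bid $4.35 × 470 clicks = $2044.50.

Pike pays $2044.50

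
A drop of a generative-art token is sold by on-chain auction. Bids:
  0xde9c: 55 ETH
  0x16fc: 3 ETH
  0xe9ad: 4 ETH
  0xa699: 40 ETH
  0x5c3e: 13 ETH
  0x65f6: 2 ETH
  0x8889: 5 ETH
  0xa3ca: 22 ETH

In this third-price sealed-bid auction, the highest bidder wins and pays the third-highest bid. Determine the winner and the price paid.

0xde9c pays 22 ETH

Bids ranked: 55 (0xde9c) > 40 (0xa699) > 22 (0xa3ca) > 13 (0x5c3e) > 5 (0x8889) > 4 (0xe9ad) > …
0xde9c wins; payment is bid #3 in the ranking = 22 ETH.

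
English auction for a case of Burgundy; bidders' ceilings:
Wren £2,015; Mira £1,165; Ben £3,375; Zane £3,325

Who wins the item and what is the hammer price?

Limits ranked: 3,375 (Ben) > 3,325 (Zane) > 2,015 (Wren) > 1,165 (Mira)
Bidding ends when Zane exits at £3,325; Ben takes it.

Ben wins at £3,325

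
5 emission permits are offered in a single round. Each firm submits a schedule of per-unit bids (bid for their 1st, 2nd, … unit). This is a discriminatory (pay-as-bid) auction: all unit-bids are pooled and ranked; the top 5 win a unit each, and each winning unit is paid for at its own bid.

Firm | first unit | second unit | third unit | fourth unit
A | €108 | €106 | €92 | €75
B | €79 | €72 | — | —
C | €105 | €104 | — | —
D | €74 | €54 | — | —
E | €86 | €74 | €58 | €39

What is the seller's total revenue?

All unit-bids, highest first — top 5: 108 (A-1), 106 (A-2), 105 (C-1), 104 (C-2), 92 (A-3)
Next rejected bid: €86 (not a price — pay-as-bid).
Each winning unit pays its own bid.
Revenue = 108 + 106 + 105 + 104 + 92 = €515.

Total revenue: €515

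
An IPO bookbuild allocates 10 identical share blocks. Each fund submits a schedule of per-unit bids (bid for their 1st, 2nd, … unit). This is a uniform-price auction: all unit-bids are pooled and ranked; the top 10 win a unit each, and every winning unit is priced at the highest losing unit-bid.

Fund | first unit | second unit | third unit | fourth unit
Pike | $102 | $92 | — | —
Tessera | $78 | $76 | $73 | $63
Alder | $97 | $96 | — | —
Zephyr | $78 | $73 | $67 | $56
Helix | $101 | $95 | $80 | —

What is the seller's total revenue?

Total revenue: $730

All unit-bids, highest first — top 10: 102 (Pike-1), 101 (Helix-1), 97 (Alder-1), 96 (Alder-2), 95 (Helix-2), 92 (Pike-2), 80 (Helix-3), 78 (Tessera-1), 78 (Zephyr-1), 76 (Tessera-2)
The (k+1)-th unit-bid is $73.
Allocation: Alder 2, Helix 3, Pike 2, Tessera 2, Zephyr 1. Every unit priced at $73.
Revenue = 10 × 73 = $730.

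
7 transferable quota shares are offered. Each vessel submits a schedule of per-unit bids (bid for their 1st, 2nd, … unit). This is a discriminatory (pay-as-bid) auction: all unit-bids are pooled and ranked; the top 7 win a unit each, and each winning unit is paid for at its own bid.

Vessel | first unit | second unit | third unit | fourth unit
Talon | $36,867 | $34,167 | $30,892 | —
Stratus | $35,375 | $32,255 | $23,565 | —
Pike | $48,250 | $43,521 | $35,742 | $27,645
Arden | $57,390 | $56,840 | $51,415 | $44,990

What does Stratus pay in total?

Merging the schedules and taking the best 7: 57,390 (Arden-1), 56,840 (Arden-2), 51,415 (Arden-3), 48,250 (Pike-1), 44,990 (Arden-4), 43,521 (Pike-2), 36,867 (Talon-1)
Next rejected bid: $35,742 (not a price — pay-as-bid).
Stratus wins no units.

Stratus pays $0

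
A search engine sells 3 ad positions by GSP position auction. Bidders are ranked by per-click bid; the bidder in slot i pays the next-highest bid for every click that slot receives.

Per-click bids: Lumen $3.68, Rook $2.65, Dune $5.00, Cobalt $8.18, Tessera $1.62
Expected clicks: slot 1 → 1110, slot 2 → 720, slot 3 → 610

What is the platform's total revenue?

Total revenue: $9816.10

Per-click bids in order: $8.18 (Cobalt) > $5.00 (Dune) > $3.68 (Lumen) > $2.65 (Rook) > …
Slot 1: Cobalt pays $5.00 × 1110 = $5550.00
Slot 2: Dune pays $3.68 × 720 = $2649.60
Slot 3: Lumen pays $2.65 × 610 = $1616.50
Total = $9816.10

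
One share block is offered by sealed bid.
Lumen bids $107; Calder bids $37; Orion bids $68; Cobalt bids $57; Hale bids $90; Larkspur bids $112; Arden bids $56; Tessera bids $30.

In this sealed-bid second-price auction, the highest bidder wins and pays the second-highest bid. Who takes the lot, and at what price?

Larkspur pays $107

Rule: the highest bidder wins and pays the second-highest bid.
Bids in order: 112 (Larkspur) > 107 (Lumen) > 90 (Hale) > 68 (Orion) > 57 (Cobalt) > 56 (Arden) > …
Larkspur wins with the highest bid; price is set by the runner-up at $107.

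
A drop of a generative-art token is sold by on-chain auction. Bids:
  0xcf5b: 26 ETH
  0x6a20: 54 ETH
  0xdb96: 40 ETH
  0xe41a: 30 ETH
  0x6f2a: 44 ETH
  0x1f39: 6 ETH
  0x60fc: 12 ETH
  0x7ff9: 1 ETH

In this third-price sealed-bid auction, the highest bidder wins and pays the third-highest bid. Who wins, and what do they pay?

0x6a20 pays 40 ETH

Bids in order: 54 (0x6a20) > 44 (0x6f2a) > 40 (0xdb96) > 30 (0xe41a) > 26 (0xcf5b) > 12 (0x60fc) > …
0x6a20 is highest; pays the third-highest bid, 40 ETH.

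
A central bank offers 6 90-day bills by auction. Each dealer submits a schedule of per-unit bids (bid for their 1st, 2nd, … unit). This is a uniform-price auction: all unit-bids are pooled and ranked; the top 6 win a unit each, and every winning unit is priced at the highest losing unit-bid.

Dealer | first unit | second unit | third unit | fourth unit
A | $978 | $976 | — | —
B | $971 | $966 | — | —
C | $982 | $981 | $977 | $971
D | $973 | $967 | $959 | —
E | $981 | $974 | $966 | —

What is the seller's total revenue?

Pooled unit-bids ranked (top 6): 982 (C-1), 981 (C-2), 981 (E-1), 978 (A-1), 977 (C-3), 976 (A-2)
The (k+1)-th unit-bid is $974.
Allocation: A 2, C 3, E 1. Every unit priced at $974.
Revenue = 6 × 974 = $5,844.

Total revenue: $5,844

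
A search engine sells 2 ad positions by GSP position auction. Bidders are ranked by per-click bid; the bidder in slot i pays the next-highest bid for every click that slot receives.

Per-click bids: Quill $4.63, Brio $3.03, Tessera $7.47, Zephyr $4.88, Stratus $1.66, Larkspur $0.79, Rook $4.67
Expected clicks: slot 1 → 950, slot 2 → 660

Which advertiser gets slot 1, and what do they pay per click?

Tessera; $4.88 per click

Per-click bids in order: $7.47 (Tessera) > $4.88 (Zephyr) > $4.67 (Rook) > …
Slot 1 goes to the first-ranked bidder, Tessera, who pays the next bid down: $4.88/click.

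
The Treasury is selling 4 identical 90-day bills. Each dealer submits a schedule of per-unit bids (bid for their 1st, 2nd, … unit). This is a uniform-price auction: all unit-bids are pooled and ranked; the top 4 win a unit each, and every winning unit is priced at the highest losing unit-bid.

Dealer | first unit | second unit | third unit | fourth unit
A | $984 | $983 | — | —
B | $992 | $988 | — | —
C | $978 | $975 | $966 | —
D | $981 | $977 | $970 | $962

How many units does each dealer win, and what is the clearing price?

A 2, B 2; clearing price $981

All unit-bids, highest first — top 4: 992 (B-1), 988 (B-2), 984 (A-1), 983 (A-2)
First bid not allocated: $981.
Allocation: A 2, B 2.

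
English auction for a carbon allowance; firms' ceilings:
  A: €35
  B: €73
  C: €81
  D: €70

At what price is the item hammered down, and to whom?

C wins at €73

Limits ranked: 81 (C) > 73 (B) > 70 (D) > 35 (A)
Once the price passes €73, only C is left; the hammer falls at B's limit of €73.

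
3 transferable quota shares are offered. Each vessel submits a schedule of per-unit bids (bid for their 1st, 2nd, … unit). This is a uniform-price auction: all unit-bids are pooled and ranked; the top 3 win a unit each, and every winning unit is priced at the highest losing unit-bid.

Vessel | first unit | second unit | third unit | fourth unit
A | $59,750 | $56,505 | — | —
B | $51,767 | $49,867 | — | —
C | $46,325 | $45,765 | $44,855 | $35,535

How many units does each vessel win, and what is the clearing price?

A 2, B 1; clearing price $49,867

Pooled unit-bids ranked (top 3): 59,750 (A-1), 56,505 (A-2), 51,767 (B-1)
Highest rejected unit-bid = $49,867.
Allocation: A 2, B 1.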